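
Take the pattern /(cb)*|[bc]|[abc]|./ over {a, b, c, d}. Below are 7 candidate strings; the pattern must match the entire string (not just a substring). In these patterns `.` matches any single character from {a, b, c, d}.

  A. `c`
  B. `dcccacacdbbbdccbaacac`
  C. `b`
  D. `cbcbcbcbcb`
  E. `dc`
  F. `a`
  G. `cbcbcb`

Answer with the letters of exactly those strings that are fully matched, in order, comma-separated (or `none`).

A, C, D, F, G

A → match
B → no match
C → match
D → match
E → no match
F → match
G → match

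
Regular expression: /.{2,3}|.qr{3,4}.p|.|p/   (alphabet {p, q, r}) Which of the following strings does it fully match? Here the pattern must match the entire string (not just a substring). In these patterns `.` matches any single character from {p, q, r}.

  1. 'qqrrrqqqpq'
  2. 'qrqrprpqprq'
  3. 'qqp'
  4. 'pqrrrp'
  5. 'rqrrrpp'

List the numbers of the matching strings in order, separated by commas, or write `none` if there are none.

1 → no match
2 → no match
3 → match
4 → no match
5 → match

3, 5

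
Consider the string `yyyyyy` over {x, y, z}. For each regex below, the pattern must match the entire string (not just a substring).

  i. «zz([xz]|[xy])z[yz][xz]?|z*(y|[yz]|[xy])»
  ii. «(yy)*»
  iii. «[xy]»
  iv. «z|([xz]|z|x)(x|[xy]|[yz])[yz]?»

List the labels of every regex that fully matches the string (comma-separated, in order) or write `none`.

ii

i → no match
ii → match
iii → no match
iv → no match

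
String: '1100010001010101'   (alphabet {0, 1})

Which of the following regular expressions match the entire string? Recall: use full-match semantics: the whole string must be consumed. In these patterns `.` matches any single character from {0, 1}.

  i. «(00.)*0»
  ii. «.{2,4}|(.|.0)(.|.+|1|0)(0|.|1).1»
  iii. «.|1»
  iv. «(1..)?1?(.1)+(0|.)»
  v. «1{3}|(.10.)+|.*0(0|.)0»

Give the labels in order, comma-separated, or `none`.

i → no match — must end with '0'
ii → match
iii → no match
iv → no match
v → match

ii, v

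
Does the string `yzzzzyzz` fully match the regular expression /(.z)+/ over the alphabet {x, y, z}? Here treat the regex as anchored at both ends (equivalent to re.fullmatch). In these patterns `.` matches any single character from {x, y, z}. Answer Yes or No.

No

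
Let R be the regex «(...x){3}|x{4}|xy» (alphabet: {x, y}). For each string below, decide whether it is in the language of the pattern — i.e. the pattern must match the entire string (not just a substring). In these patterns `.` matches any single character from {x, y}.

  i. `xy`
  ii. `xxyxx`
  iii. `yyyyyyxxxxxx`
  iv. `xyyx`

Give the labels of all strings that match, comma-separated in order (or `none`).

i

i. `xy` → match
ii. `xxyxx` → no match
iii. `yyyyyyxxxxxx` → no match
iv. `xyyx` → no match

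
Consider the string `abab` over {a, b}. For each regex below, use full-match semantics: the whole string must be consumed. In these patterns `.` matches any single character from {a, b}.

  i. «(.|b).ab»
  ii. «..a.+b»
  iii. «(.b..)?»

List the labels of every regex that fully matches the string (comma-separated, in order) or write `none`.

i, iii

i → match
ii → no match
iii → match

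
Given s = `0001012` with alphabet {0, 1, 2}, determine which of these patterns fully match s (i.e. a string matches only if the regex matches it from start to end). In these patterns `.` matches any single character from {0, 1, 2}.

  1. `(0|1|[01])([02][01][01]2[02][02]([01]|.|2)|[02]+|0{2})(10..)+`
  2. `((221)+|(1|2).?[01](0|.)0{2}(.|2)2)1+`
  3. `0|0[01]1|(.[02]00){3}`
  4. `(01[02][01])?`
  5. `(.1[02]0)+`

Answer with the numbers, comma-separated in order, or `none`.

1 → match
2 → no match — must end with `1`
3 → no match
4 → no match
5 → no match — must end with `0`

1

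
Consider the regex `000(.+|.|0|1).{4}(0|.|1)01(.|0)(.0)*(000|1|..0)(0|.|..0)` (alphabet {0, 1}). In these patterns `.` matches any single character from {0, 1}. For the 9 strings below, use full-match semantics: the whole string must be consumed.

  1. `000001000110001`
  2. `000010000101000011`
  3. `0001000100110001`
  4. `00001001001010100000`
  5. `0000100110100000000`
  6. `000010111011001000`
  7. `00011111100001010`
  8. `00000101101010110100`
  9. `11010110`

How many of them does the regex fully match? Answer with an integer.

1 → no match
2 → no match
3 → match
4 → match
5 → no match
6 → match
7 → match
8 → match
9 → no match — must start with `000`
Total matched: 5

5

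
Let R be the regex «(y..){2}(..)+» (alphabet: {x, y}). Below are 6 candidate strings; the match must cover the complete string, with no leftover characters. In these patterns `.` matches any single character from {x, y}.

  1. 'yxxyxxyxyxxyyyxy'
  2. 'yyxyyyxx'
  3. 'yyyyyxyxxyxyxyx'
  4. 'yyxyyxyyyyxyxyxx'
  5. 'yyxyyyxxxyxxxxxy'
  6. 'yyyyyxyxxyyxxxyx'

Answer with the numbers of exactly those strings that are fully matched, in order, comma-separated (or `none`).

1, 2, 4, 5, 6

1 → match
2. 'yyxyyyxx' → match
3 → no match
4 → match
5 → match
6 → match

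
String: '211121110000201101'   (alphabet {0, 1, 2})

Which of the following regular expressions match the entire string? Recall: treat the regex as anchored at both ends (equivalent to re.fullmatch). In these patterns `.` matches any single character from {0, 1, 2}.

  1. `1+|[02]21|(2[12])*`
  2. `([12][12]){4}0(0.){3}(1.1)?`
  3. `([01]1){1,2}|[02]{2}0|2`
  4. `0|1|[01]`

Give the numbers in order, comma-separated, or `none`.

1 → no match
2 → match
3 → no match
4 → no match

2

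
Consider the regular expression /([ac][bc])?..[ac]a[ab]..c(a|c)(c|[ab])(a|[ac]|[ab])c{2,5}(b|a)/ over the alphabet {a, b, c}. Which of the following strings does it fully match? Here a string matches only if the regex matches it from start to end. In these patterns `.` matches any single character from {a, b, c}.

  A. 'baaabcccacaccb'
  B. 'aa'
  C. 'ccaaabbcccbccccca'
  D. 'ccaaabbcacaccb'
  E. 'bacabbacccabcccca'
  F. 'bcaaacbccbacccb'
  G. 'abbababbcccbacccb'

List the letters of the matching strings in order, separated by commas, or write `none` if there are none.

A → match
B → no match
C → match
D → match
E → no match
F → match
G → no match

A, C, D, F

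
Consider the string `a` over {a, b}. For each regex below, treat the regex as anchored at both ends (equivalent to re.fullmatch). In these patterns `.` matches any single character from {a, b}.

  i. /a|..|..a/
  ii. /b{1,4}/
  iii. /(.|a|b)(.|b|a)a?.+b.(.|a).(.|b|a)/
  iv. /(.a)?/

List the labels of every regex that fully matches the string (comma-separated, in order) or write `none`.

i

i → match
ii → no match — must start with `b`
iii → no match
iv → no match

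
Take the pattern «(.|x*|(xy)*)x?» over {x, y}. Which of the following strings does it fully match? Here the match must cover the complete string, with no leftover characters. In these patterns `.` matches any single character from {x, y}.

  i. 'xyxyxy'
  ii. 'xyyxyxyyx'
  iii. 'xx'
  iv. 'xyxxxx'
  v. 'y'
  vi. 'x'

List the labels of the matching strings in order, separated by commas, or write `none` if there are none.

i. 'xyxyxy' → match
ii. 'xyyxyxyyx' → no match
iii. 'xx' → match
iv. 'xyxxxx' → no match
v. 'y' → match
vi. 'x' → match

i, iii, v, vi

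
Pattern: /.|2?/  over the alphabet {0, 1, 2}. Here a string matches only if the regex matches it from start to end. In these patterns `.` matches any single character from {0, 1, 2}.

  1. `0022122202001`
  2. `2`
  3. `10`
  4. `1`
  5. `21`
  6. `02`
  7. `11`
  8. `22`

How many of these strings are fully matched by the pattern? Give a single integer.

2

1 → no match
2. `2` → match
3. `10` → no match
4. `1` → match
5. `21` → no match
6. `02` → no match
7. `11` → no match
8. `22` → no match
Total matched: 2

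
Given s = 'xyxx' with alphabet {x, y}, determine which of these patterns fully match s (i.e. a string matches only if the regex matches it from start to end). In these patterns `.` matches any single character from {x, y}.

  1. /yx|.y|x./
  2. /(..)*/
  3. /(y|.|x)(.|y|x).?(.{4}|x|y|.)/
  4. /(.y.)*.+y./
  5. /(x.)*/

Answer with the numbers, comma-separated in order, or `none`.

2, 3, 5

1 → no match
2 → match
3 → match
4 → no match
5 → match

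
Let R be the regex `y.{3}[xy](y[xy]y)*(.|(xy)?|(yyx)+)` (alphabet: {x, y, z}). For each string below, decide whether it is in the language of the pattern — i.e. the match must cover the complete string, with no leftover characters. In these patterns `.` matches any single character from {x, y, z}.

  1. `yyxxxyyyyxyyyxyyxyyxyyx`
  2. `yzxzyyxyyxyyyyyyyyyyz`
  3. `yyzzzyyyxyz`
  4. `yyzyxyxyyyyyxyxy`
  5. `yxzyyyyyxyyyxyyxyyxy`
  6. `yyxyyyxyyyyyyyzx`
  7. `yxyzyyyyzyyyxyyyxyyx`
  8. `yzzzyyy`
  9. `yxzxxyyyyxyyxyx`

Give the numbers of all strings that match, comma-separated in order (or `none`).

1 → match
2 → match
3 → no match
4 → match
5 → no match
6 → no match
7 → no match
8 → no match
9 → match

1, 2, 4, 9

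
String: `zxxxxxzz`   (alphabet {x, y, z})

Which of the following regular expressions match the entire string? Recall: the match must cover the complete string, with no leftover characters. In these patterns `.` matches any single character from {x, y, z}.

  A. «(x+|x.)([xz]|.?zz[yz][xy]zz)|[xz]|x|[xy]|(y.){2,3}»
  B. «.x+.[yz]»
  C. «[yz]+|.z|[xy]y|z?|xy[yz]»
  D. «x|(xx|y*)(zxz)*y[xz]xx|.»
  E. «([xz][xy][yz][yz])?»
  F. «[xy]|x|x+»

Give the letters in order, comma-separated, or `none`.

A → no match
B → match
C → no match
D → no match
E → no match
F → no match

B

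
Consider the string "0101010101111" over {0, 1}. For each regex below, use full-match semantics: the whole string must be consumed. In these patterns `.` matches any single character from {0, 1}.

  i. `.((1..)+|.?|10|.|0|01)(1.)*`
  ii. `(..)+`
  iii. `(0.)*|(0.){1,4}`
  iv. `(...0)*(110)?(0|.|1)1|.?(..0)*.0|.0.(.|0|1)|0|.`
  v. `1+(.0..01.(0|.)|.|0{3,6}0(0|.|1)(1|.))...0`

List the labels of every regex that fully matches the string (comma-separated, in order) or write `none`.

i

i → match
ii → no match
iii → no match
iv → no match
v → no match — must start with "1"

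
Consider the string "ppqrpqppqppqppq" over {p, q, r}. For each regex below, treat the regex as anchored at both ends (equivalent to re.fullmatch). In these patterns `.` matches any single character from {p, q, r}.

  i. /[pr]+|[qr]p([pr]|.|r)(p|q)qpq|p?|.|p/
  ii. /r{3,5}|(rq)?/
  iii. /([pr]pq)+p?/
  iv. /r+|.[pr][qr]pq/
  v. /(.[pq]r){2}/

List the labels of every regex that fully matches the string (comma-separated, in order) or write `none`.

iii

i → no match
ii → no match
iii → match
iv → no match
v → no match — must end with "r"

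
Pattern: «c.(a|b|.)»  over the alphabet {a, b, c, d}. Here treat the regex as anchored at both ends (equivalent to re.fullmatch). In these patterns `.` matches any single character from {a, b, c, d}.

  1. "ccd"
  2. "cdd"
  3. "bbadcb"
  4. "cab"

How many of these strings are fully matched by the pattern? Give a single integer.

3

1 → match
2 → match
3 → no match — must start with "c"
4 → match
Total matched: 3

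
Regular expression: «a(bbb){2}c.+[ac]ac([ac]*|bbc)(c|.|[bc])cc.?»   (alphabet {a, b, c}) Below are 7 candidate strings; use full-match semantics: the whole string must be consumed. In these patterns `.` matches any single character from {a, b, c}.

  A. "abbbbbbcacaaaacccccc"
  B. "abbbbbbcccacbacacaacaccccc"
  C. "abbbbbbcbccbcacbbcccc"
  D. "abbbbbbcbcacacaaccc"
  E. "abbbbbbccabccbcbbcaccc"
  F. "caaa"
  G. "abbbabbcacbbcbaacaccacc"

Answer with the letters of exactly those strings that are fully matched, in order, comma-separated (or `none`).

A → match
B → match
C → match
D → match
E → no match
F → no match — must start with "abbb"
G → no match

A, B, C, D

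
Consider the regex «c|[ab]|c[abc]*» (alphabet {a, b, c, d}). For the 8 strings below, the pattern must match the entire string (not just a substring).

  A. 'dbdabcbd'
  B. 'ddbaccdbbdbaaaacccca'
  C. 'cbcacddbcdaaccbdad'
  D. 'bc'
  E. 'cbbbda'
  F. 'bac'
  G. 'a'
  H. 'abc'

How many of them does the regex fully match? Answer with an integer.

1

A → no match
B → no match
C → no match
D → no match
E → no match
F → no match
G → match
H → no match
Total matched: 1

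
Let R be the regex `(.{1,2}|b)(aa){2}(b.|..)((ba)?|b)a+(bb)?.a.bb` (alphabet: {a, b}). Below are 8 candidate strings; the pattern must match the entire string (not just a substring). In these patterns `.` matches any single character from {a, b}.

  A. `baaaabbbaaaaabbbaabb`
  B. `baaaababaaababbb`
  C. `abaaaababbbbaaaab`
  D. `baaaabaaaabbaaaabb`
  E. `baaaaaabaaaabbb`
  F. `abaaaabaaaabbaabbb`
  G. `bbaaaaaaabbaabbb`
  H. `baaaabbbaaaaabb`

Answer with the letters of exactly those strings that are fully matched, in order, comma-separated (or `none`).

A → match
B → match
C → no match — must end with `bb`
D → no match
E → match
F → match
G → match
H → match

A, B, E, F, G, H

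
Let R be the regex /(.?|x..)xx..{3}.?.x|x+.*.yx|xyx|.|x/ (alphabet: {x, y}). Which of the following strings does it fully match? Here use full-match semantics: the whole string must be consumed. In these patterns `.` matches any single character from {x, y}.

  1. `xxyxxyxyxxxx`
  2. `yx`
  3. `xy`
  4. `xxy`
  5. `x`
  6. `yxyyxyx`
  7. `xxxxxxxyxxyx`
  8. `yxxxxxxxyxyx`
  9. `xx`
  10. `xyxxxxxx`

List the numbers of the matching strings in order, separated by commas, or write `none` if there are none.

1 → match
2 → no match
3 → no match
4 → no match
5 → match
6 → no match
7 → match
8 → no match
9 → no match
10 → no match

1, 5, 7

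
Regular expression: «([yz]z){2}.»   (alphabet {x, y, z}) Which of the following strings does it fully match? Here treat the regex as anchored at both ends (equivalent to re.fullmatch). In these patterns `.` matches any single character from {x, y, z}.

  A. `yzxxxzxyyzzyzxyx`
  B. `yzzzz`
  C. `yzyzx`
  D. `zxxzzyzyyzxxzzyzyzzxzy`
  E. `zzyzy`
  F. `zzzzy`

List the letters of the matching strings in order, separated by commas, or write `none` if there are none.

A → no match
B. `yzzzz` → match
C. `yzyzx` → match
D → no match
E. `zzyzy` → match
F. `zzzzy` → match

B, C, E, F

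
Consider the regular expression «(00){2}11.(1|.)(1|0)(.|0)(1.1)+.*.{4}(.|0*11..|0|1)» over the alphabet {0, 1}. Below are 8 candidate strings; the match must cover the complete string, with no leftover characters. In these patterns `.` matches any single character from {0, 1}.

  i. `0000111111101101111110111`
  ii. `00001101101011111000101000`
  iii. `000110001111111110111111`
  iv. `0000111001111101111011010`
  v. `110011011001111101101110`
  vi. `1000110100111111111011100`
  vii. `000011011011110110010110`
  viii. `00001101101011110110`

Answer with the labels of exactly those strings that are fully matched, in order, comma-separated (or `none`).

i, ii, iv, vii, viii

i → match
ii → match
iii → no match
iv → match
v → no match — must start with `00`
vi → no match — must start with `00`
vii → match
viii → match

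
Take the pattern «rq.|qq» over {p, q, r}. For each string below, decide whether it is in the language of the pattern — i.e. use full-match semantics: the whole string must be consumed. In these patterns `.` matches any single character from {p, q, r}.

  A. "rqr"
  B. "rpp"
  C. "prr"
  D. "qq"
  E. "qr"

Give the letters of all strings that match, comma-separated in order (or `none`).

A, D

A → match
B → no match
C → no match
D → match
E → no match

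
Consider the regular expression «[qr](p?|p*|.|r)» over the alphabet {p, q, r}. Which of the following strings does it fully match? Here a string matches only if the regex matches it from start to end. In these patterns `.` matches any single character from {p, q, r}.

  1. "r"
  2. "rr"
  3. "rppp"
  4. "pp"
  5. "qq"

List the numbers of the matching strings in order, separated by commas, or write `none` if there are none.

1 → match
2 → match
3 → match
4 → no match
5 → match

1, 2, 3, 5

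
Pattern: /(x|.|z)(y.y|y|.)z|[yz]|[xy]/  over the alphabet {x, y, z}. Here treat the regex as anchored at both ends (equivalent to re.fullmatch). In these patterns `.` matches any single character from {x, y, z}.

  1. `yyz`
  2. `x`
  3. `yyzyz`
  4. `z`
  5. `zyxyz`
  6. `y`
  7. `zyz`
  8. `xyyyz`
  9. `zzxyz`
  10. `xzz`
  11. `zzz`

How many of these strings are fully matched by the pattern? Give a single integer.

1 → match
2 → match
3 → match
4 → match
5 → match
6 → match
7 → match
8 → match
9 → no match
10 → match
11 → match
Total matched: 10

10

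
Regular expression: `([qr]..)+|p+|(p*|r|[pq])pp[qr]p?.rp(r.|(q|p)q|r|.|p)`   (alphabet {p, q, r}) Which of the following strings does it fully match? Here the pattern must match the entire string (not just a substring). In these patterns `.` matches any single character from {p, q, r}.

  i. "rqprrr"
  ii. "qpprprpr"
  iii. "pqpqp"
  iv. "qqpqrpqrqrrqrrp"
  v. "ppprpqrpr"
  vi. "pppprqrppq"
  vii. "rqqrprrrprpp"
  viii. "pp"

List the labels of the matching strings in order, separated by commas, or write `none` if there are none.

i. "rqprrr" → match
ii. "qpprprpr" → match
iii. "pqpqp" → no match
iv → match
v. "ppprpqrpr" → match
vi. "pppprqrppq" → match
vii. "rqqrprrrprpp" → match
viii. "pp" → match

i, ii, iv, v, vi, vii, viii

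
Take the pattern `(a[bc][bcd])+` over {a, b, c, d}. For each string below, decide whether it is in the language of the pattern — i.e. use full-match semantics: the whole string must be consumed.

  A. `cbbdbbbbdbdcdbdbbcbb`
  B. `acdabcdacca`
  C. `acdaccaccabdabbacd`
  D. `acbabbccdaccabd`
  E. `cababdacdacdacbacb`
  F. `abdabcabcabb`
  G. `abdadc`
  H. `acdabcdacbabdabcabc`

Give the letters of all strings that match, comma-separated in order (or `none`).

A → no match — must start with `a`
B. `acdabcdacca` → no match
C → match
D → no match
E → no match — must start with `a`
F. `abdabcabcabb` → match
G. `abdadc` → no match
H → no match

C, F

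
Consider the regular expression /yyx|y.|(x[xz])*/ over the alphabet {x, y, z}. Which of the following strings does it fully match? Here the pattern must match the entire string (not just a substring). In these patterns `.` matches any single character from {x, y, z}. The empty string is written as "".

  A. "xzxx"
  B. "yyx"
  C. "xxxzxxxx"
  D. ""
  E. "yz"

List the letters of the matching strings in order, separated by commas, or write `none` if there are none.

A → match
B → match
C → match
D → match
E → match

A, B, C, D, E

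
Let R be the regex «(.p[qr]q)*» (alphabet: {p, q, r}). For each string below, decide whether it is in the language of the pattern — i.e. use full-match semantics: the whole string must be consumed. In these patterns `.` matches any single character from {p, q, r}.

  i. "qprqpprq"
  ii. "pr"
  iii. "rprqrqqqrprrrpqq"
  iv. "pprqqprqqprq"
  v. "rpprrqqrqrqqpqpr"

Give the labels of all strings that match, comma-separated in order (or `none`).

i. "qprqpprq" → match
ii. "pr" → no match
iii → no match
iv. "pprqqprqqprq" → match
v → no match

i, iv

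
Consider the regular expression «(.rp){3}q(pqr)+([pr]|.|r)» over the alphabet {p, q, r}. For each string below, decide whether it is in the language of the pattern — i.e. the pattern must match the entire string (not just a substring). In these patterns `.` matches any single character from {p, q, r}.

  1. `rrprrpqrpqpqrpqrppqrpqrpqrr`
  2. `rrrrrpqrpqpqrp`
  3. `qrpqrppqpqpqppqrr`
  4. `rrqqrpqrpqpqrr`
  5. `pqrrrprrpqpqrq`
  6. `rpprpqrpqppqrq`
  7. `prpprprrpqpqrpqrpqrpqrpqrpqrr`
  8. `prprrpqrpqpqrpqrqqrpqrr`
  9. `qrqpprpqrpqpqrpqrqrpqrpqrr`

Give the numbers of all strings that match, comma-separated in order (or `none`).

1 → no match
2 → no match
3 → no match
4 → no match
5 → no match
6 → no match
7 → match
8 → no match
9 → no match

7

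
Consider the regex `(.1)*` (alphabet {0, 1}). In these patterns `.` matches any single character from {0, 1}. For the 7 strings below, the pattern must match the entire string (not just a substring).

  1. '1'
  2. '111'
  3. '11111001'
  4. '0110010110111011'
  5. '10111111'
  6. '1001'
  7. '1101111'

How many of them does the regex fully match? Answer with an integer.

1 → no match
2 → no match
3 → no match
4 → no match
5 → no match
6 → no match
7 → no match
Total matched: 0

0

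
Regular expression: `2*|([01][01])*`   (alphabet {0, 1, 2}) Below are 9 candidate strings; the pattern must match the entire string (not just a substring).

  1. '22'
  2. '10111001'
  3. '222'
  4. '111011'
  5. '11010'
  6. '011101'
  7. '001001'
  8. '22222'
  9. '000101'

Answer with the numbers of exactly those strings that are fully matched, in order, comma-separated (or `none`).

1, 2, 3, 4, 6, 7, 8, 9

1 → match
2 → match
3 → match
4 → match
5 → no match
6 → match
7 → match
8 → match
9 → match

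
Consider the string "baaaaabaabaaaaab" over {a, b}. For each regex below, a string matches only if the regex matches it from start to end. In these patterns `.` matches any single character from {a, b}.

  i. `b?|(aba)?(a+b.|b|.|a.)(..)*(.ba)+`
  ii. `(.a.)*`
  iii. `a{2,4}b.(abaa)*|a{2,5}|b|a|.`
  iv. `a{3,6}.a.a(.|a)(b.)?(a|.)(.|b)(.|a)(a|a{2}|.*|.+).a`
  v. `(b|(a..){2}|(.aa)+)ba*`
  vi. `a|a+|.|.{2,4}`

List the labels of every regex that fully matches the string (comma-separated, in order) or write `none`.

v

i → no match
ii → no match
iii → no match
iv → no match — must start with "a"
v → match
vi → no match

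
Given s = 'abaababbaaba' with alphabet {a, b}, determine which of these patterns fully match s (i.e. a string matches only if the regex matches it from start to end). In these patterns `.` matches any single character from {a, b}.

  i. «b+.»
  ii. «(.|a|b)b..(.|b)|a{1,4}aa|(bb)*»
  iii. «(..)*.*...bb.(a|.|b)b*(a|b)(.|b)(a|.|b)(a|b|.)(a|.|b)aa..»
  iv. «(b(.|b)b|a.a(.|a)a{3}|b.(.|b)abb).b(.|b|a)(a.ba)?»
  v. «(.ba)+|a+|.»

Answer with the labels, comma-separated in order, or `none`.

v

i → no match — must start with 'b'
ii → no match
iii → no match
iv → no match
v → match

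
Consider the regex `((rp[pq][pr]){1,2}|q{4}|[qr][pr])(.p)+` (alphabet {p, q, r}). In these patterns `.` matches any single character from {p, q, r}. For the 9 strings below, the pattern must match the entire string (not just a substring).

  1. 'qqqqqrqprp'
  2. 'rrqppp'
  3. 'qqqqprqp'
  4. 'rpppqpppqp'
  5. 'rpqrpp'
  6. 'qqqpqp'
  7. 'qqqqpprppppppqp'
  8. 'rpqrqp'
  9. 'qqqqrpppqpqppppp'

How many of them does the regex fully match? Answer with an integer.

5

1. 'qqqqqrqprp' → no match
2. 'rrqppp' → match
3. 'qqqqprqp' → no match
4. 'rpppqpppqp' → match
5. 'rpqrpp' → match
6. 'qqqpqp' → no match
7 → no match
8. 'rpqrqp' → match
9 → match
Total matched: 5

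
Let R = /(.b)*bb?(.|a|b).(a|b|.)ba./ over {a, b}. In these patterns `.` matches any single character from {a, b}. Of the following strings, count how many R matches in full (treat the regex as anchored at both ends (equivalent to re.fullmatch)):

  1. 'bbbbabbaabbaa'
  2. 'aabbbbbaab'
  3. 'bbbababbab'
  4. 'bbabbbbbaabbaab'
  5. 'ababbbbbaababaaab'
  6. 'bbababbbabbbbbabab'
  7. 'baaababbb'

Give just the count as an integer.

2

1 → match
2 → no match
3 → no match
4 → no match
5 → no match
6 → match
7 → no match
Total matched: 2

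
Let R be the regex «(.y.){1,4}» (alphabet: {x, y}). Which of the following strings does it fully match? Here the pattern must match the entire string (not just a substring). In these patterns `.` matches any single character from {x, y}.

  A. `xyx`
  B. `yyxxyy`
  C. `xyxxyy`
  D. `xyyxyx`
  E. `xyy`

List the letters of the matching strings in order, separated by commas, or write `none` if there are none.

A → match
B → match
C → match
D → match
E → match

A, B, C, D, E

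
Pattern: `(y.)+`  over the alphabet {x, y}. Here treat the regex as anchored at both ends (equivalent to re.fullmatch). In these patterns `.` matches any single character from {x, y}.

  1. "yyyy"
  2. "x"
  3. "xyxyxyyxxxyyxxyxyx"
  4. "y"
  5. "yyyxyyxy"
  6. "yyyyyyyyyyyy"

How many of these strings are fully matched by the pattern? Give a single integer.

1. "yyyy" → match
2. "x" → no match — must start with "y"
3 → no match — must start with "y"
4. "y" → no match
5. "yyyxyyxy" → no match
6. "yyyyyyyyyyyy" → match
Total matched: 2

2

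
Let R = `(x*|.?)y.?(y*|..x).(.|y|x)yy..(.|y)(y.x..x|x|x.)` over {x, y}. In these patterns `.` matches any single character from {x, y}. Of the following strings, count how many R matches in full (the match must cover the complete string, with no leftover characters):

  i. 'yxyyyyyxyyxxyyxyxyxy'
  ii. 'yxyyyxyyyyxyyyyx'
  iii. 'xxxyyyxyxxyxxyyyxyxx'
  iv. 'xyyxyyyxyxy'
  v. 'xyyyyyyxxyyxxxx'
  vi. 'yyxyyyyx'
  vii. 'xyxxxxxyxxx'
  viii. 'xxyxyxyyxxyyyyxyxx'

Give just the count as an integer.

2

i → no match
ii → no match
iii → no match
iv. 'xyyxyyyxyxy' → match
v → match
vi. 'yyxyyyyx' → no match
vii. 'xyxxxxxyxxx' → no match
viii → no match
Total matched: 2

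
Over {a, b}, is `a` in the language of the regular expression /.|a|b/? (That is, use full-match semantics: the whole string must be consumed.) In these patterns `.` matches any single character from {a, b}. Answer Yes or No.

Yes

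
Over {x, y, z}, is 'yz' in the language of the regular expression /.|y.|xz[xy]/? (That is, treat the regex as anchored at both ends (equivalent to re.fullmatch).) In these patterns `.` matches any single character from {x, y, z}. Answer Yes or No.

Yes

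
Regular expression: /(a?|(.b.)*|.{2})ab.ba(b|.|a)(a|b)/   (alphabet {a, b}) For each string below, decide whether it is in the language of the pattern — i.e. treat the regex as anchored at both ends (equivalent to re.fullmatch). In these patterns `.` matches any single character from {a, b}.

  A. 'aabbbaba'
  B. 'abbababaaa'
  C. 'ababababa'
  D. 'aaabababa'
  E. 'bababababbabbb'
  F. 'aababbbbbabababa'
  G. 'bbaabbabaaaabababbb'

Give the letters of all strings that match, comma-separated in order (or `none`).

A, B, C, D

A → match
B → match
C → match
D → match
E → no match
F → no match
G → no match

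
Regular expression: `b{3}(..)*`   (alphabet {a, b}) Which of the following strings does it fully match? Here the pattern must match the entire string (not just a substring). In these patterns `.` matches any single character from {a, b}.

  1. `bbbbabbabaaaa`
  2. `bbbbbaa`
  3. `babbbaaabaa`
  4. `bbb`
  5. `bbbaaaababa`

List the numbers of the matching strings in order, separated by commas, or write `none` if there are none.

1, 2, 4, 5

1 → match
2 → match
3 → no match
4 → match
5 → match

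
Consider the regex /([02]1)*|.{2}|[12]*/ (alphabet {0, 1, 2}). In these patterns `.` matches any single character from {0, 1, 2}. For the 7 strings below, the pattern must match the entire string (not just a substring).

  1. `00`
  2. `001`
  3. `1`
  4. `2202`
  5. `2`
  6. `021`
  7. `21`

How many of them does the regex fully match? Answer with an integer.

4

1 → match
2 → no match
3 → match
4 → no match
5 → match
6 → no match
7 → match
Total matched: 4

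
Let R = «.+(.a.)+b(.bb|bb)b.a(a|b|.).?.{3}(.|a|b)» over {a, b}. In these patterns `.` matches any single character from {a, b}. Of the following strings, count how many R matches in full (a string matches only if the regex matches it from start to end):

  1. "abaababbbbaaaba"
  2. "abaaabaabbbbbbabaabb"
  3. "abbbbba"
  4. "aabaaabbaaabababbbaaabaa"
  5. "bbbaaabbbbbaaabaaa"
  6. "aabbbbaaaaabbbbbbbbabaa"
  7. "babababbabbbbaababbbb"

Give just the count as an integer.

1 → no match
2 → match
3. "abbbbba" → no match
4 → no match
5 → match
6 → no match
7 → no match
Total matched: 2

2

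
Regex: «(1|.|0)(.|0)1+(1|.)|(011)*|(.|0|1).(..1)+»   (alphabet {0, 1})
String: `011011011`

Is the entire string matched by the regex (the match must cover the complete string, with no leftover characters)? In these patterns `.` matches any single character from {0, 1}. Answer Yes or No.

Yes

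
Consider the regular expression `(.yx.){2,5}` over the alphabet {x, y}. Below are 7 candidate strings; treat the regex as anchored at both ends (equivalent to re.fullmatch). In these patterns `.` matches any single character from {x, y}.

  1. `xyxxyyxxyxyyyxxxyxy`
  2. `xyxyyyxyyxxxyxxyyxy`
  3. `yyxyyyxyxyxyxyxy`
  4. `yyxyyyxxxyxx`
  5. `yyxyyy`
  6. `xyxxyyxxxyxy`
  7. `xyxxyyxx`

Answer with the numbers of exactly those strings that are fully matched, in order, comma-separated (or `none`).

3, 4, 6, 7

1 → no match
2 → no match
3 → match
4 → match
5 → no match
6 → match
7 → match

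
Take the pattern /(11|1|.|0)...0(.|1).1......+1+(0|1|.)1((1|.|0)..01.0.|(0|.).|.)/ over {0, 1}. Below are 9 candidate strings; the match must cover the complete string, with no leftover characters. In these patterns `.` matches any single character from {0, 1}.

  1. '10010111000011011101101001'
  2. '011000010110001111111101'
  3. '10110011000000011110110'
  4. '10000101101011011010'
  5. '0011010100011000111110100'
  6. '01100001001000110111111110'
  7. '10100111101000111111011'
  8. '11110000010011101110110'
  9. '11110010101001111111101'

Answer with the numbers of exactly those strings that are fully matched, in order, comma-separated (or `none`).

1, 2, 3, 4, 5, 6, 7, 9

1 → match
2 → match
3 → match
4 → match
5 → match
6 → match
7 → match
8 → no match
9 → match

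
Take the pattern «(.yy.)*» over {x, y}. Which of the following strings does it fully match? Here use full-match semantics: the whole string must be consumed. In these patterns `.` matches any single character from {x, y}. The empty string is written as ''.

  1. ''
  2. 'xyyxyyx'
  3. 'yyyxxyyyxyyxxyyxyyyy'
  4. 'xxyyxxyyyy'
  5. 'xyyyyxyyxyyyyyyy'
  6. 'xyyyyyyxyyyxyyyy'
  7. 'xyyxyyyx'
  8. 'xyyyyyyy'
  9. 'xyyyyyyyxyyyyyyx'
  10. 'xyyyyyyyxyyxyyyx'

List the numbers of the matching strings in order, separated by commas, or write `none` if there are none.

1, 3, 6, 7, 8, 9, 10

1 → match
2 → no match
3 → match
4 → no match
5 → no match
6 → match
7 → match
8 → match
9 → match
10 → match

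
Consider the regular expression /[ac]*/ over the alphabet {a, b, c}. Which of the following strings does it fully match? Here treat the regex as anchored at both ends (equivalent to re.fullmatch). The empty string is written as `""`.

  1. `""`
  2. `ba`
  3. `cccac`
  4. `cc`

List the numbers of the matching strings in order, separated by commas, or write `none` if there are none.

1, 3, 4

1 → match
2 → no match
3 → match
4 → match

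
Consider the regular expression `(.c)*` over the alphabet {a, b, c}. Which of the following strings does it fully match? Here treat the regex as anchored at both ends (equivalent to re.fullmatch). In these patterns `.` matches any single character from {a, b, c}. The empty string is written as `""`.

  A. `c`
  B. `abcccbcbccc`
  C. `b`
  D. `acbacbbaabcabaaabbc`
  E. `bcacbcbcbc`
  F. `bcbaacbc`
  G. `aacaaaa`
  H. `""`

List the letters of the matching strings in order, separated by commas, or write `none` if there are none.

A. `c` → no match
B. `abcccbcbccc` → no match
C. `b` → no match
D → no match
E. `bcacbcbcbc` → match
F. `bcbaacbc` → no match
G. `aacaaaa` → no match
H. `""` → match

E, H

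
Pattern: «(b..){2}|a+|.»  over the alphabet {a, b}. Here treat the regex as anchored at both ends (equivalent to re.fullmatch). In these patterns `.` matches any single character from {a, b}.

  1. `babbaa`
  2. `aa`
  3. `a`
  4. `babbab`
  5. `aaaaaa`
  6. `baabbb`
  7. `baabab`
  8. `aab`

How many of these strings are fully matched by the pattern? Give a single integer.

1 → match
2 → match
3 → match
4 → match
5 → match
6 → match
7 → match
8 → no match
Total matched: 7

7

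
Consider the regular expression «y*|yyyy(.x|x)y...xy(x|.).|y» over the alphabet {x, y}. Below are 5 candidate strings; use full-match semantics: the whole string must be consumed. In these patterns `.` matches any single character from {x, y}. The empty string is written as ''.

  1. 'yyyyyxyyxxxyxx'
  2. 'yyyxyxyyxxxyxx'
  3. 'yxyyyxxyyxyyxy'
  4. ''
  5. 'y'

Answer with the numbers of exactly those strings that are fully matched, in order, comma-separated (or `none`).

1, 4, 5

1 → match
2 → no match
3 → no match
4 → match
5 → match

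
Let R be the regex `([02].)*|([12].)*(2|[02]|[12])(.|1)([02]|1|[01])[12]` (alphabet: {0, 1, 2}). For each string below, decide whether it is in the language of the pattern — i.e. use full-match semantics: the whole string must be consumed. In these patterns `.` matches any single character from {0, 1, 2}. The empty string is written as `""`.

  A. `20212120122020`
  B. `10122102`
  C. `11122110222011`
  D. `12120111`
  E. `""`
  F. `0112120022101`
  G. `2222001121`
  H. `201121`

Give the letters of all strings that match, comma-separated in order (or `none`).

A → no match
B. `10122102` → match
C → match
D. `12120111` → match
E. `""` → match
F → no match
G. `2222001121` → no match
H. `201121` → match

B, C, D, E, H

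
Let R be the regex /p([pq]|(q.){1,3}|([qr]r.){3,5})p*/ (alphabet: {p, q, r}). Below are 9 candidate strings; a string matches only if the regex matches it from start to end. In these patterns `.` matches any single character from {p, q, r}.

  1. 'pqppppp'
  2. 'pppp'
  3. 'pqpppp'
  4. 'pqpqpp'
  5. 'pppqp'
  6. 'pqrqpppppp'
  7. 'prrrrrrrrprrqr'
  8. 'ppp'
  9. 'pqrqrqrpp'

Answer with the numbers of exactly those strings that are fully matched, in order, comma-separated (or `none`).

1 → match
2 → match
3 → match
4 → match
5 → no match
6 → match
7 → no match
8 → match
9 → match

1, 2, 3, 4, 6, 8, 9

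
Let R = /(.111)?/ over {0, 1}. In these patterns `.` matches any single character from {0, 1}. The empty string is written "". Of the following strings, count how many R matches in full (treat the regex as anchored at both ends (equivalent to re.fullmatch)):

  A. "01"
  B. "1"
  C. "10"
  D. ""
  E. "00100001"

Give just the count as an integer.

1

A → no match
B → no match
C → no match
D → match
E → no match
Total matched: 1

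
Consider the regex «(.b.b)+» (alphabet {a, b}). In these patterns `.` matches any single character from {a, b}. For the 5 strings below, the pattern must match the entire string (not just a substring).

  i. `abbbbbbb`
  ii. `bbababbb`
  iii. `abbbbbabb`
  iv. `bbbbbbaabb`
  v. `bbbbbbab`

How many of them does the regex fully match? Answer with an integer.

i → match
ii → match
iii → no match
iv → no match
v → match
Total matched: 3

3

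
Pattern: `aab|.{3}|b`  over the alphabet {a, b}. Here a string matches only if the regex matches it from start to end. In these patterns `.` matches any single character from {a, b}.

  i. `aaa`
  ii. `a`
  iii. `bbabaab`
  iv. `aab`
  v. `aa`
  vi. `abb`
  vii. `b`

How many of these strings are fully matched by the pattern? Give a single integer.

i → match
ii → no match
iii → no match
iv → match
v → no match
vi → match
vii → match
Total matched: 4

4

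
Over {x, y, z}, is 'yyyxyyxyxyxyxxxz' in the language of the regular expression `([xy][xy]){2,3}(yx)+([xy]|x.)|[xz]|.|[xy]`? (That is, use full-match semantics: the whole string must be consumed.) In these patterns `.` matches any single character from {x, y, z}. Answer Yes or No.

No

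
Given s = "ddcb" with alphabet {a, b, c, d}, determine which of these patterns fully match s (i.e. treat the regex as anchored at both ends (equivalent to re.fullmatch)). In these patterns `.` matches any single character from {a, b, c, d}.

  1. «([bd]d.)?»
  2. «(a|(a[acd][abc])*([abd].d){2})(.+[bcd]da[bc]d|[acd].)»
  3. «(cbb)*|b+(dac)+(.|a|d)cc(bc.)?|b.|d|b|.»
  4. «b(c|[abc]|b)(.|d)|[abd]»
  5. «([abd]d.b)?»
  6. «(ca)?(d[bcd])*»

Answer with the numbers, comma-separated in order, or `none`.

5

1 → no match
2 → no match
3 → no match
4 → no match
5 → match
6 → no match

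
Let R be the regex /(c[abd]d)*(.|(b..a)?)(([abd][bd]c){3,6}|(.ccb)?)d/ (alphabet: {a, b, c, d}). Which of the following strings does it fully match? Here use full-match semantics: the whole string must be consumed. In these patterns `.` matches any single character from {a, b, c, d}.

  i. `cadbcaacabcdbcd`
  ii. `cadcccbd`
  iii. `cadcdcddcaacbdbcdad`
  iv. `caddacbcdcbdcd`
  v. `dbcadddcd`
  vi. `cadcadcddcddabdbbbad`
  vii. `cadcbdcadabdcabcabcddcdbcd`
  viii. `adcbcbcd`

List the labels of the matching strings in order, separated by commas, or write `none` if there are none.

i → no match
ii → match
iii → no match
iv → no match
v → no match
vi → no match
vii → match
viii → no match

ii, vii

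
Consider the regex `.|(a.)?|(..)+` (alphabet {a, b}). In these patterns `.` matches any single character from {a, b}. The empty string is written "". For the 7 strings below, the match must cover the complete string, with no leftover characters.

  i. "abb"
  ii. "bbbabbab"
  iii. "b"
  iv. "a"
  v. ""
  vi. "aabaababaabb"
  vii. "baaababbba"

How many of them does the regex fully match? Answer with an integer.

i → no match
ii → match
iii → match
iv → match
v → match
vi → match
vii → match
Total matched: 6

6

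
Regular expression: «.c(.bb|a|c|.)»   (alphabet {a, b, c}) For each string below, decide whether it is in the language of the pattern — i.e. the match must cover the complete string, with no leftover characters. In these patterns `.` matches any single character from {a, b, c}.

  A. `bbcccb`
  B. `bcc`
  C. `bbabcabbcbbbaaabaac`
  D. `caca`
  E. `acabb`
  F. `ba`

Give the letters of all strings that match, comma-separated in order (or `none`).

A → no match
B → match
C → no match
D → no match
E → match
F → no match

B, E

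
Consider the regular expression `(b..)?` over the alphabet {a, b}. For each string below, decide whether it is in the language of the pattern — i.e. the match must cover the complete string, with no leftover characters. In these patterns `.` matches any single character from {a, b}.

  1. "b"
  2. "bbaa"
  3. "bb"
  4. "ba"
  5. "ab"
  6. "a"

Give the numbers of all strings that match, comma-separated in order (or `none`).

none

1 → no match
2 → no match
3 → no match
4 → no match
5 → no match
6 → no match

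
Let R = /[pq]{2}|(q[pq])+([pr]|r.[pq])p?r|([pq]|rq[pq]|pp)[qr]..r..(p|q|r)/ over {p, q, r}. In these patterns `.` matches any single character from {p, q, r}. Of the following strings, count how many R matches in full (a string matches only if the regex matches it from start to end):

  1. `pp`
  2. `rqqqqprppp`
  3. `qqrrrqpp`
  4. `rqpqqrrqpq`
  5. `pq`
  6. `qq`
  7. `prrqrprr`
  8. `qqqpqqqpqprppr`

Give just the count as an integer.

1. `pp` → match
2. `rqqqqprppp` → match
3. `qqrrrqpp` → match
4. `rqpqqrrqpq` → match
5. `pq` → match
6. `qq` → match
7. `prrqrprr` → match
8 → match
Total matched: 8

8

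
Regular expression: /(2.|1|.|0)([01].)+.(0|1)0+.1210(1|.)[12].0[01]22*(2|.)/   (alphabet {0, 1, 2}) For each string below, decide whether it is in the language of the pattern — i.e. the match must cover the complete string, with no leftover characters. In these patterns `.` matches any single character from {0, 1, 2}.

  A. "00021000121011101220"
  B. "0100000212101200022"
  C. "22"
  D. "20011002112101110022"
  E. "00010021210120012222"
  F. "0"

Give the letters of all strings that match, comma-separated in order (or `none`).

A → match
B → match
C → no match
D → no match
E → match
F → no match

A, B, E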